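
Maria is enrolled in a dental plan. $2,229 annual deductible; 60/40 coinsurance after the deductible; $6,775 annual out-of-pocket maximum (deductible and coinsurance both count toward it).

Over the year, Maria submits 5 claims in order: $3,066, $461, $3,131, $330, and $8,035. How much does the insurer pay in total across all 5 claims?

$8,248

Claim 1 ($3,066): deductible takes $2,229, $837 remains; patient's 40% is $334.80. Patient owes $2,563.80 (running OOP $2,563.80). Plan pays $3,066 − $2,563.80 = $502.20.
Claim 2 ($461): deductible already satisfied, so patient's share is 40% × $461 = $184.40. Patient pays $184.40; OOP now $2,748.20. Insurer: $461 − $184.40 = $276.60.
Claim 3 ($3,131): deductible already satisfied, so patient's share is 40% × $3,131 = $1,252.40. Patient pays $1,252.40; OOP now $4,000.60. Insurer: $3,131 − $1,252.40 = $1,878.60.
Claim 4 ($330): deductible met; 40% of $330 = $132. Patient owes $132 (running OOP $4,132.60). Plan pays $330 − $132 = $198.
Claim 5 ($8,035): 40% coinsurance on $8,035 = $3,214. OOP would hit $7,346.60 > $6,775, so the cap limits the patient to $6,775 − $4,132.60 = $2,642.40. Plan pays $8,035 − $2,642.40 = $5,392.60.
Insurer total = bills − patient's total = $15,023 − $6,775 = $8,248.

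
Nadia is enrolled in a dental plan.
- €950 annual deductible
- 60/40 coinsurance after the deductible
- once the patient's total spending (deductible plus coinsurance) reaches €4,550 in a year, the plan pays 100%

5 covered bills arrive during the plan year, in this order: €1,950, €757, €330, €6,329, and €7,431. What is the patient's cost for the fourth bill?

€2,531.60

Bill 1, €1,950: €950 to deductible, leaving €1,000; 40% of €1,000 = €400. Cost to patient: €1,350. OOP to date €1,350.
Bill 2, €757: deductible already satisfied, so patient's share is 40% × €757 = €302.80. Patient pays €302.80; OOP now €1,652.80.
Bill 3, €330: deductible already satisfied, so patient's share is 40% × €330 = €132. Patient owes €132 (running OOP €1,784.80).
Bill 4, €6,329: 40% coinsurance on €6,329 = €2,531.60. Patient pays €2,531.60; OOP now €4,316.40.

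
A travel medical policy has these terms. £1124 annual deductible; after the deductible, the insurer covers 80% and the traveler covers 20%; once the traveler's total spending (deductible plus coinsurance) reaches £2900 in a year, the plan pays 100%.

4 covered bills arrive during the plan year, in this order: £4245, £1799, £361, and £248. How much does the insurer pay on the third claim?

£288.80

#1 (£4245): £1124 finishes the deductible; £3121 goes to coinsurance; traveler's 20% is £624.20. Traveler owes £1748.20 (running OOP £1748.20). Plan pays £4245 − £1748.20 = £2496.80.
#2 (£1799): deductible met; 20% of £1799 = £359.80. Traveler owes £359.80 (running OOP £2108). Insurer: £1799 − £359.80 = £1439.20.
#3 (£361): 20% coinsurance on £361 = £72.20. Cost to traveler: £72.20. OOP to date £2180.20. Insurer: £361 − £72.20 = £288.80.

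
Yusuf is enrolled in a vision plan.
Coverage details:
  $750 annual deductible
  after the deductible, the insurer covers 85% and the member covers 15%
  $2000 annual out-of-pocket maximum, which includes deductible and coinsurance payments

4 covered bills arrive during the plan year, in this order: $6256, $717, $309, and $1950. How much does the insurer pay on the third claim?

$262.65

#1 ($6256): deductible takes $750, $5506 remains; member's 15% is $825.90. Member owes $1575.90 (running OOP $1575.90). Insurer: $6256 − $1575.90 = $4680.10.
#2 ($717): deductible met; 15% of $717 = $107.55. Cost to member: $107.55. OOP to date $1683.45. Insurer: $717 − $107.55 = $609.45.
#3 ($309): deductible already satisfied, so member's share is 15% × $309 = $46.35. Member pays $46.35; OOP now $1729.80. Insurer: $309 − $46.35 = $262.65.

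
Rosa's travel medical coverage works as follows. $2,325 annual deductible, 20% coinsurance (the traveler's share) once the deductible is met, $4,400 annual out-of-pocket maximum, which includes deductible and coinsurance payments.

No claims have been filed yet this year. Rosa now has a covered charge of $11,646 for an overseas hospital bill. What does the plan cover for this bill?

$7,456.80

Deductible not yet touched, so the first $2,325 of the bill goes to the deductible.
The remaining $9,321 (= $11,646 − $2,325) moves to coinsurance.
20% of $9,321 = $1,864.20 falls to the traveler.
Traveler responsibility before any cap: $2,325 + $1,864.20 = $4,189.20.
Cumulative spending $0 + $4,189.20 = $4,189.20 stays under the $4,400 maximum.
The insurer covers the remainder: $11,646 − $4,189.20 = $7,456.80.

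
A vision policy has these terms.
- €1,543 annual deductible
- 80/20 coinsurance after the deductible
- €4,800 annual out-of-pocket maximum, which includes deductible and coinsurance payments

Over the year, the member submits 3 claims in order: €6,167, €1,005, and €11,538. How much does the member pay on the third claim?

Claim 1 — €6,167: €1,543 finishes the deductible; €4,624 goes to coinsurance; coinsurance €4,624 × 20% = €924.80. Member owes €2,467.80 (running OOP €2,467.80).
Claim 2 — €1,005: deductible met; 20% of €1,005 = €201. Member owes €201 (running OOP €2,668.80).
Claim 3 — €11,538: 20% coinsurance on €11,538 = €2,307.60. That would push OOP to €4,976.40, over the €4,800 cap, so member pays €4,800 − €2,668.80 = €2,131.20.

€2,131.20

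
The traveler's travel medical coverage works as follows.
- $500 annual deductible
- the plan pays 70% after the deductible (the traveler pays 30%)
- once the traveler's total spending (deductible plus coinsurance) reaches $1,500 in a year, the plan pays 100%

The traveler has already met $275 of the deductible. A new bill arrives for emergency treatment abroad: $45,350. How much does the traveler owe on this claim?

$275 of the $500 deductible is already met, leaving $225.
After the $225 deductible portion, $45,350 − $225 = $45,125 is subject to coinsurance.
Traveler's 30% share of $45,125 is $13,537.50.
Traveler responsibility before any cap: $225 + $13,537.50 = $13,762.50.
That would bring total out-of-pocket to $14,037.50, past the $1,500 cap. The traveler is capped at $1,500 − $275 = $1,225 on this claim.

$1,225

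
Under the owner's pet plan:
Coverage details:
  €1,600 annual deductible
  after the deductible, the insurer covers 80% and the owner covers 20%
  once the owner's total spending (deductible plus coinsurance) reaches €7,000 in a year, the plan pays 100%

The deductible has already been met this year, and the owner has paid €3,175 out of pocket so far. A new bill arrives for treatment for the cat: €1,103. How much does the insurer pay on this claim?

With the deductible met, the entire €1,103 is subject to coinsurance.
20% of €1,103 = €220.60 falls to the owner.
Cumulative spending €3,175 + €220.60 = €3,395.60 stays under the €7,000 maximum.
The plan picks up €1,103 − €220.60 = €882.40.

€882.40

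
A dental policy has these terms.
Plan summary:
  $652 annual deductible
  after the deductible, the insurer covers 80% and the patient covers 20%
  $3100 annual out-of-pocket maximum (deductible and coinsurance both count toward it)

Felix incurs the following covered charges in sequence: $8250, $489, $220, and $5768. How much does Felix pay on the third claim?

#1 ($8250): $652 to deductible, leaving $7598; patient's 20% is $1519.60. Patient owes $2171.60 (running OOP $2171.60).
#2 ($489): deductible already satisfied, so patient's share is 20% × $489 = $97.80. Patient owes $97.80 (running OOP $2269.40).
#3 ($220): 20% coinsurance on $220 = $44. Patient owes $44 (running OOP $2313.40).

$44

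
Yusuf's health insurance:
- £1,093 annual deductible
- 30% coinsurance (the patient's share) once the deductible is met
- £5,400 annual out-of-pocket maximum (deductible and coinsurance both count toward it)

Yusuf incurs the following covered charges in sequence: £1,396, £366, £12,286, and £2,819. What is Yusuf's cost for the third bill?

£3,685.80

Claim 1 — £1,396: £1,093 to deductible, leaving £303; 30% of £303 = £90.90. Patient owes £1,183.90 (running OOP £1,183.90).
Claim 2 — £366: deductible met; 30% of £366 = £109.80. Cost to patient: £109.80. OOP to date £1,293.70.
Claim 3 — £12,286: deductible met; 30% of £12,286 = £3,685.80. Patient owes £3,685.80 (running OOP £4,979.50).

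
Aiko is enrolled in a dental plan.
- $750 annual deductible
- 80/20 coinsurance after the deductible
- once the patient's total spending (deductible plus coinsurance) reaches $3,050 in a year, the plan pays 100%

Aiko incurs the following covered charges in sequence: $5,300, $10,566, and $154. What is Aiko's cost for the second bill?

Bill 1, $5,300: $750 finishes the deductible; $4,550 goes to coinsurance; patient's 20% is $910. Patient owes $1,660 (running OOP $1,660).
Bill 2, $10,566: 20% coinsurance on $10,566 = $2,113.20. That would push OOP to $3,773.20, over the $3,050 cap, so patient pays $3,050 − $1,660 = $1,390.

$1,390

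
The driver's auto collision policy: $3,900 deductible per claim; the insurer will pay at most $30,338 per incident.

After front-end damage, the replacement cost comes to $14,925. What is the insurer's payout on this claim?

$11,025

After the deductible, $14,925 − $3,900 = $11,025 remains.
$11,025 is within the $30,338 limit, so the insurer pays $11,025.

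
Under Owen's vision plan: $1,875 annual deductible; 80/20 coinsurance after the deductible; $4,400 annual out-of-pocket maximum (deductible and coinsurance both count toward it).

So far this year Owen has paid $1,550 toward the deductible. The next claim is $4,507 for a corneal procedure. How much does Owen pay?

$1,550 of the $1,875 deductible is already met, leaving $325.
The remaining $4,182 (= $4,507 − $325) moves to coinsurance.
Member's 20% share of $4,182 is $836.40.
That puts the member's cost at $325 + $836.40 = $1,161.40 before any cap.
Cumulative spending $1,550 + $1,161.40 = $2,711.40 stays under the $4,400 maximum.

$1,161.40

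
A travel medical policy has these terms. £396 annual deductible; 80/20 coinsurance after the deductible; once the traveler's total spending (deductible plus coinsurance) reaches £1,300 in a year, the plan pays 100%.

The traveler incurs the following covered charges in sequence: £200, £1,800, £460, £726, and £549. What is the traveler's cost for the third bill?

Claim 1 — £200: all of it applies to the deductible. Cost to traveler: £200. OOP to date £200.
Claim 2 — £1,800: deductible takes £196, £1,604 remains; 20% of £1,604 = £320.80. Traveler owes £516.80 (running OOP £716.80).
Claim 3 — £460: 20% coinsurance on £460 = £92. Traveler owes £92 (running OOP £808.80).

£92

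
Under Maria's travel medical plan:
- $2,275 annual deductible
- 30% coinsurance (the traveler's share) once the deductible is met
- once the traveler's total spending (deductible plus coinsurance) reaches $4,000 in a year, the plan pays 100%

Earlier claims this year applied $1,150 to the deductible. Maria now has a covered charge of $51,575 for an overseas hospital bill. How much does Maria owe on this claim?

$2,850

$1,150 of the $2,275 deductible is already met, leaving $1,125.
After the $1,125 deductible portion, $51,575 − $1,125 = $50,450 is subject to coinsurance.
Coinsurance: $50,450 × 30% = $15,135.
That puts the traveler's cost at $1,125 + $15,135 = $16,260 before any cap.
That would bring total out-of-pocket to $17,410, past the $4,000 cap. The traveler is capped at $4,000 − $1,150 = $2,850 on this claim.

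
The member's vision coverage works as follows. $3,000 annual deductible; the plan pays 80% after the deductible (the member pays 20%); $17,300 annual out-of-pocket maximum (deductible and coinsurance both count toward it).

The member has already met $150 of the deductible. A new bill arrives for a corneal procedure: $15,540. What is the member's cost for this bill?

$5,388

Remaining deductible: $3,000 − $150 = $2,850.
After the $2,850 deductible portion, $15,540 − $2,850 = $12,690 is subject to coinsurance.
Member's 20% share of $12,690 is $2,538.
That puts the member's cost at $2,850 + $2,538 = $5,388 before any cap.
Cumulative spending $150 + $5,388 = $5,538 stays under the $17,300 maximum.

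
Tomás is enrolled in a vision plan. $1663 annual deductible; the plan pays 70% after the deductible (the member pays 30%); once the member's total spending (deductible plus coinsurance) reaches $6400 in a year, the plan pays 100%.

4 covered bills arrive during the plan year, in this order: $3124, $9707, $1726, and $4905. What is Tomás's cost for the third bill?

$517.80

Claim 1 — $3124: $1663 finishes the deductible; $1461 goes to coinsurance; coinsurance $1461 × 30% = $438.30. Cost to member: $2101.30. OOP to date $2101.30.
Claim 2 — $9707: deductible met; 30% of $9707 = $2912.10. Member owes $2912.10 (running OOP $5013.40).
Claim 3 — $1726: deductible met; 30% of $1726 = $517.80. Member pays $517.80; OOP now $5531.20.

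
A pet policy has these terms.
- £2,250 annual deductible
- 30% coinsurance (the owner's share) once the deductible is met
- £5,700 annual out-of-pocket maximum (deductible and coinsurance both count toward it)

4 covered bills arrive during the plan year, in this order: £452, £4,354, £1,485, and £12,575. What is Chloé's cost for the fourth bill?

£2,237.70

Claim 1 — £452: fully absorbed by the deductible. Cost to owner: £452. OOP to date £452.
Claim 2 — £4,354: £1,798 to deductible, leaving £2,556; 30% of £2,556 = £766.80. Owner pays £2,564.80; OOP now £3,016.80.
Claim 3 — £1,485: deductible met; 30% of £1,485 = £445.50. Cost to owner: £445.50. OOP to date £3,462.30.
Claim 4 — £12,575: 30% coinsurance on £12,575 = £3,772.50. That would push OOP to £7,234.80, over the £5,700 cap, so owner pays £5,700 − £3,462.30 = £2,237.70.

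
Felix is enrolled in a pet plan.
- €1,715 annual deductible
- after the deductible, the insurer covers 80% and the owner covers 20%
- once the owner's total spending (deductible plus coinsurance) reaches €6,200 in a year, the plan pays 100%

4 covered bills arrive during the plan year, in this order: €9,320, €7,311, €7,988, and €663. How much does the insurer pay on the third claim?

€6,486.20

Claim 1 — €9,320: deductible takes €1,715, €7,605 remains; coinsurance €7,605 × 20% = €1,521. Owner owes €3,236 (running OOP €3,236). Insurer: €9,320 − €3,236 = €6,084.
Claim 2 — €7,311: 20% coinsurance on €7,311 = €1,462.20. Cost to owner: €1,462.20. OOP to date €4,698.20. Plan pays €7,311 − €1,462.20 = €5,848.80.
Claim 3 — €7,988: deductible already satisfied, so owner's share is 20% × €7,988 = €1,597.60. Adding that to €4,698.20 gives €6,295.80, past the €6,200 cap; owner pays only €6,200 − €4,698.20 = €1,501.80. Plan pays €7,988 − €1,501.80 = €6,486.20.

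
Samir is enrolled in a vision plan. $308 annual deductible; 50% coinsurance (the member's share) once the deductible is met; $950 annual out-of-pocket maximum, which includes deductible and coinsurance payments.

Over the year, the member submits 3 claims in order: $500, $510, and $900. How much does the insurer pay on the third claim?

Claim 1 — $500: $308 to deductible, leaving $192; 50% of $192 = $96. Member pays $404; OOP now $404. Plan pays $500 − $404 = $96.
Claim 2 — $510: deductible met; 50% of $510 = $255. Cost to member: $255. OOP to date $659. Plan pays $510 − $255 = $255.
Claim 3 — $900: deductible met; 50% of $900 = $450. OOP would hit $1,109 > $950, so the cap limits the member to $950 − $659 = $291. Plan pays $900 − $291 = $609.

$609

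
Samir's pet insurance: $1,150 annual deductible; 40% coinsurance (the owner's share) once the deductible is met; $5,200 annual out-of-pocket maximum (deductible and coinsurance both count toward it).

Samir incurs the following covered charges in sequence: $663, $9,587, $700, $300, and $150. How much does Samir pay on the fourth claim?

Bill 1, $663: entire amount goes to the deductible. Owner owes $663 (running OOP $663).
Bill 2, $9,587: $487 to deductible, leaving $9,100; owner's 40% is $3,640. Owner owes $4,127 (running OOP $4,790).
Bill 3, $700: deductible already satisfied, so owner's share is 40% × $700 = $280. Owner owes $280 (running OOP $5,070).
Bill 4, $300: 40% coinsurance on $300 = $120. Owner pays $120; OOP now $5,190.

$120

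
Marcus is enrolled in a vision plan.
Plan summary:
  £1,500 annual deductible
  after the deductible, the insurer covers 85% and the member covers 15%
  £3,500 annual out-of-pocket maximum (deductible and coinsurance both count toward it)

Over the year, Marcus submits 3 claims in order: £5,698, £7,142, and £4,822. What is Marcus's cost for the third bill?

£299

Claim 1 (£5,698): £1,500 to deductible, leaving £4,198; coinsurance £4,198 × 15% = £629.70. Member owes £2,129.70 (running OOP £2,129.70).
Claim 2 (£7,142): deductible already satisfied, so member's share is 15% × £7,142 = £1,071.30. Member owes £1,071.30 (running OOP £3,201).
Claim 3 (£4,822): 15% coinsurance on £4,822 = £723.30. OOP would hit £3,924.30 > £3,500, so the cap limits the member to £3,500 − £3,201 = £299.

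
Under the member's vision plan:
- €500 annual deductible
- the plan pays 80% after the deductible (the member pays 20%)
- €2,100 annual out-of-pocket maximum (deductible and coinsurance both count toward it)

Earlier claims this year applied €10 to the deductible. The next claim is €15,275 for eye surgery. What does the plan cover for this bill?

€10 of the €500 deductible is already met, leaving €490.
The remaining €14,785 (= €15,275 − €490) moves to coinsurance.
Coinsurance: €14,785 × 20% = €2,957.
That puts the member's cost at €490 + €2,957 = €3,447 before any cap.
Adding €3,447 to the €10 already spent would give €3,457, which exceeds the €2,100 cap; the member pays just €2,100 − €10 = €2,090.
The insurer covers the remainder: €15,275 − €2,090 = €13,185.

€13,185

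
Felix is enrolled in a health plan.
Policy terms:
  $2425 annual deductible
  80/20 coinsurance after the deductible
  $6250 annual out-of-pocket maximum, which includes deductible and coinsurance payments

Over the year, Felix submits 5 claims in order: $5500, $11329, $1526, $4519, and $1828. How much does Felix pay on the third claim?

Claim 1 — $5500: $2425 to deductible, leaving $3075; 20% of $3075 = $615. Patient owes $3040 (running OOP $3040).
Claim 2 — $11329: deductible already satisfied, so patient's share is 20% × $11329 = $2265.80. Patient pays $2265.80; OOP now $5305.80.
Claim 3 — $1526: 20% coinsurance on $1526 = $305.20. Patient owes $305.20 (running OOP $5611).

$305.20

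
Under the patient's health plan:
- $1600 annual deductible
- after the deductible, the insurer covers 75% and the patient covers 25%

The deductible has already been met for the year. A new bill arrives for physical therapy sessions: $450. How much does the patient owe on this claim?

$112.50

The deductible is already satisfied, so the full bill goes to coinsurance.
Coinsurance: $450 × 25% = $112.50.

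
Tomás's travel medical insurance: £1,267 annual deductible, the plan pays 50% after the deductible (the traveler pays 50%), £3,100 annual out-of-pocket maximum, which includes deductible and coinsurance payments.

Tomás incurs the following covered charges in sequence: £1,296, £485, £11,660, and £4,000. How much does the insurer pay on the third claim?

£10,084

Claim 1 — £1,296: £1,267 finishes the deductible; £29 goes to coinsurance; 50% of £29 = £14.50. Traveler owes £1,281.50 (running OOP £1,281.50). Insurer: £1,296 − £1,281.50 = £14.50.
Claim 2 — £485: deductible already satisfied, so traveler's share is 50% × £485 = £242.50. Traveler owes £242.50 (running OOP £1,524). Insurer: £485 − £242.50 = £242.50.
Claim 3 — £11,660: deductible already satisfied, so traveler's share is 50% × £11,660 = £5,830. OOP would hit £7,354 > £3,100, so the cap limits the traveler to £3,100 − £1,524 = £1,576. Plan pays £11,660 − £1,576 = £10,084.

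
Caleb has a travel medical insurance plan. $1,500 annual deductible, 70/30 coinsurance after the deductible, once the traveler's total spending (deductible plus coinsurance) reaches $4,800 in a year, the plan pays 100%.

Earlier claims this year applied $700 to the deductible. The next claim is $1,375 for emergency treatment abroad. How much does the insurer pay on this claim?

$402.50

Remaining deductible: $1,500 − $700 = $800.
That leaves $1,375 − $800 = $575 for coinsurance.
30% of $575 = $172.50 falls to the traveler.
That puts the traveler's cost at $800 + $172.50 = $972.50 before any cap.
Year-to-date out-of-pocket becomes $700 + $972.50 = $1,672.50, still under the $4,800 maximum, so no cap applies.
The insurer covers the remainder: $1,375 − $972.50 = $402.50.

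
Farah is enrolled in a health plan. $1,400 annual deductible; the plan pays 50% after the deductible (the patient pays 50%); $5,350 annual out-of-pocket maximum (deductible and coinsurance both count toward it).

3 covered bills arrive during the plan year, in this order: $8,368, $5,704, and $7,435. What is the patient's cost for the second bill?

$466

Claim 1 — $8,368: deductible takes $1,400, $6,968 remains; coinsurance $6,968 × 50% = $3,484. Patient pays $4,884; OOP now $4,884.
Claim 2 — $5,704: deductible already satisfied, so patient's share is 50% × $5,704 = $2,852. That would push OOP to $7,736, over the $5,350 cap, so patient pays $5,350 − $4,884 = $466.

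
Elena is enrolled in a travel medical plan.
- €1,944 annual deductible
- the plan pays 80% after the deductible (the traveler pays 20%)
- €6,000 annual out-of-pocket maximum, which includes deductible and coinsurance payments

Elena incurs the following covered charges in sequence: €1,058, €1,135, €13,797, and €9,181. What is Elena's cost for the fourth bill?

€1,246.80

#1 (€1,058): entire amount goes to the deductible. Traveler owes €1,058 (running OOP €1,058).
#2 (€1,135): deductible takes €886, €249 remains; traveler's 20% is €49.80. Traveler pays €935.80; OOP now €1,993.80.
#3 (€13,797): deductible met; 20% of €13,797 = €2,759.40. Traveler pays €2,759.40; OOP now €4,753.20.
#4 (€9,181): deductible already satisfied, so traveler's share is 20% × €9,181 = €1,836.20. That would push OOP to €6,589.40, over the €6,000 cap, so traveler pays €6,000 − €4,753.20 = €1,246.80.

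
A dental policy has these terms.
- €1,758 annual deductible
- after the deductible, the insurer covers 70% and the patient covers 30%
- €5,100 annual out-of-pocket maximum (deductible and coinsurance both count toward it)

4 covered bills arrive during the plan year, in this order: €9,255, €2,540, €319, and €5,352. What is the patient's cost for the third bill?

€95.70

#1 (€9,255): €1,758 to deductible, leaving €7,497; 30% of €7,497 = €2,249.10. Cost to patient: €4,007.10. OOP to date €4,007.10.
#2 (€2,540): deductible already satisfied, so patient's share is 30% × €2,540 = €762. Cost to patient: €762. OOP to date €4,769.10.
#3 (€319): deductible already satisfied, so patient's share is 30% × €319 = €95.70. Patient owes €95.70 (running OOP €4,864.80).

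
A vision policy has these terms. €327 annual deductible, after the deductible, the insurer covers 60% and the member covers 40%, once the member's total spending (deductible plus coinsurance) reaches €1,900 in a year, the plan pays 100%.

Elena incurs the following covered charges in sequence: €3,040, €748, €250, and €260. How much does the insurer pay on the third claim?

€150

Claim 1 — €3,040: €327 to deductible, leaving €2,713; member's 40% is €1,085.20. Member pays €1,412.20; OOP now €1,412.20. Insurer: €3,040 − €1,412.20 = €1,627.80.
Claim 2 — €748: 40% coinsurance on €748 = €299.20. Cost to member: €299.20. OOP to date €1,711.40. Insurer: €748 − €299.20 = €448.80.
Claim 3 — €250: 40% coinsurance on €250 = €100. Member pays €100; OOP now €1,811.40. Plan pays €250 − €100 = €150.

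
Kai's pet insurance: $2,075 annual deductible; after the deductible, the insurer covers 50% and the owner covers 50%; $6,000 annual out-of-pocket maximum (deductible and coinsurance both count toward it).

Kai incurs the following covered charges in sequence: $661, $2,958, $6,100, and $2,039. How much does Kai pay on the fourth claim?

Claim 1 ($661): fully absorbed by the deductible. Cost to owner: $661. OOP to date $661.
Claim 2 ($2,958): deductible takes $1,414, $1,544 remains; coinsurance $1,544 × 50% = $772. Owner pays $2,186; OOP now $2,847.
Claim 3 ($6,100): deductible met; 50% of $6,100 = $3,050. Cost to owner: $3,050. OOP to date $5,897.
Claim 4 ($2,039): deductible met; 50% of $2,039 = $1,019.50. OOP would hit $6,916.50 > $6,000, so the cap limits the owner to $6,000 − $5,897 = $103.

$103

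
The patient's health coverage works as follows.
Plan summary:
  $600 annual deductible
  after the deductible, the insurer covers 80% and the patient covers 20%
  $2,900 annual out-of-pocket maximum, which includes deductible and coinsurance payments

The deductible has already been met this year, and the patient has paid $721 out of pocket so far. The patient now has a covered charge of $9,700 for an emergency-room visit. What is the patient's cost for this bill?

With the deductible met, the entire $9,700 is subject to coinsurance.
Patient's 20% share of $9,700 is $1,940.
Year-to-date out-of-pocket becomes $721 + $1,940 = $2,661, still under the $2,900 maximum, so no cap applies.

$1,940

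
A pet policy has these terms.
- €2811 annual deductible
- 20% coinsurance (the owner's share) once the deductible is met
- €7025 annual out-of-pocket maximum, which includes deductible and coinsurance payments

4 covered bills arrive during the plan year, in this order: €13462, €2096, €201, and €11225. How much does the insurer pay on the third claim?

Bill 1, €13462: €2811 to deductible, leaving €10651; owner's 20% is €2130.20. Cost to owner: €4941.20. OOP to date €4941.20. Plan pays €13462 − €4941.20 = €8520.80.
Bill 2, €2096: deductible already satisfied, so owner's share is 20% × €2096 = €419.20. Owner owes €419.20 (running OOP €5360.40). Insurer: €2096 − €419.20 = €1676.80.
Bill 3, €201: 20% coinsurance on €201 = €40.20. Cost to owner: €40.20. OOP to date €5400.60. Plan pays €201 − €40.20 = €160.80.

€160.80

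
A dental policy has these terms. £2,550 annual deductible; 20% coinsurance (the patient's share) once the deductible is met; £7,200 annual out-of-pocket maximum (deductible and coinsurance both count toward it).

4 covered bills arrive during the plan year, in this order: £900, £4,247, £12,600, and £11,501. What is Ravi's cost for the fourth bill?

Claim 1 — £900: fully absorbed by the deductible. Cost to patient: £900. OOP to date £900.
Claim 2 — £4,247: £1,650 finishes the deductible; £2,597 goes to coinsurance; coinsurance £2,597 × 20% = £519.40. Cost to patient: £2,169.40. OOP to date £3,069.40.
Claim 3 — £12,600: deductible already satisfied, so patient's share is 20% × £12,600 = £2,520. Patient pays £2,520; OOP now £5,589.40.
Claim 4 — £11,501: deductible met; 20% of £11,501 = £2,300.20. That would push OOP to £7,889.60, over the £7,200 cap, so patient pays £7,200 − £5,589.40 = £1,610.60.

£1,610.60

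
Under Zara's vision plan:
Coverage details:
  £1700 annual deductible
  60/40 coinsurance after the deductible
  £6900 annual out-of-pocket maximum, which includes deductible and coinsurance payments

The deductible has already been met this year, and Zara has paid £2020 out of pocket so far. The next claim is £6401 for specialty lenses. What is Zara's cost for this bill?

£2560.40

The deductible is already satisfied, so the full bill goes to coinsurance.
40% of £6401 = £2560.40 falls to the member.
Cumulative spending £2020 + £2560.40 = £4580.40 stays under the £6900 maximum.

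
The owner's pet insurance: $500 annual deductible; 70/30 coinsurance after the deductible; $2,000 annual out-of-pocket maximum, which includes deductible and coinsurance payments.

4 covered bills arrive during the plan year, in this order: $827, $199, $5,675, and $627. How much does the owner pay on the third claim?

$1,342.20

#1 ($827): deductible takes $500, $327 remains; owner's 30% is $98.10. Cost to owner: $598.10. OOP to date $598.10.
#2 ($199): 30% coinsurance on $199 = $59.70. Owner owes $59.70 (running OOP $657.80).
#3 ($5,675): 30% coinsurance on $5,675 = $1,702.50. OOP would hit $2,360.30 > $2,000, so the cap limits the owner to $2,000 − $657.80 = $1,342.20.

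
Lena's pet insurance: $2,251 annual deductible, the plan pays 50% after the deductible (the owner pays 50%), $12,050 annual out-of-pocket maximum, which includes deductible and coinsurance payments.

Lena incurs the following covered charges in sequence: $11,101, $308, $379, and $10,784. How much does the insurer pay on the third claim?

$189.50

Claim 1 ($11,101): deductible takes $2,251, $8,850 remains; 50% of $8,850 = $4,425. Owner owes $6,676 (running OOP $6,676). Insurer: $11,101 − $6,676 = $4,425.
Claim 2 ($308): 50% coinsurance on $308 = $154. Cost to owner: $154. OOP to date $6,830. Insurer: $308 − $154 = $154.
Claim 3 ($379): 50% coinsurance on $379 = $189.50. Owner pays $189.50; OOP now $7,019.50. Insurer: $379 − $189.50 = $189.50.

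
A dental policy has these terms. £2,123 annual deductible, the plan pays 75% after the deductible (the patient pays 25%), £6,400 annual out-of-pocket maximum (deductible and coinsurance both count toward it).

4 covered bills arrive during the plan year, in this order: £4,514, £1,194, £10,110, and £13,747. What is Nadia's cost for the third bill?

Claim 1 — £4,514: £2,123 finishes the deductible; £2,391 goes to coinsurance; coinsurance £2,391 × 25% = £597.75. Cost to patient: £2,720.75. OOP to date £2,720.75.
Claim 2 — £1,194: 25% coinsurance on £1,194 = £298.50. Cost to patient: £298.50. OOP to date £3,019.25.
Claim 3 — £10,110: 25% coinsurance on £10,110 = £2,527.50. Patient pays £2,527.50; OOP now £5,546.75.

£2,527.50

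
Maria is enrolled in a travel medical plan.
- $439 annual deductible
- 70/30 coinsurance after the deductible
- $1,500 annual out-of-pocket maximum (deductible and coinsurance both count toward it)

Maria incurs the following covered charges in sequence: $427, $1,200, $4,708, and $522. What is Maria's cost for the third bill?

$704.60

Bill 1, $427: entire amount goes to the deductible. Cost to traveler: $427. OOP to date $427.
Bill 2, $1,200: $12 finishes the deductible; $1,188 goes to coinsurance; 30% of $1,188 = $356.40. Cost to traveler: $368.40. OOP to date $795.40.
Bill 3, $4,708: deductible already satisfied, so traveler's share is 30% × $4,708 = $1,412.40. Adding that to $795.40 gives $2,207.80, past the $1,500 cap; traveler pays only $1,500 − $795.40 = $704.60.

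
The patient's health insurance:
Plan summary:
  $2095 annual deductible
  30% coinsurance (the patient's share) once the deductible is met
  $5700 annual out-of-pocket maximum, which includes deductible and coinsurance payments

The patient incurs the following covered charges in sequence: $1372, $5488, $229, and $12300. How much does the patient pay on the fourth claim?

Bill 1, $1372: fully absorbed by the deductible. Patient pays $1372; OOP now $1372.
Bill 2, $5488: $723 to deductible, leaving $4765; coinsurance $4765 × 30% = $1429.50. Patient pays $2152.50; OOP now $3524.50.
Bill 3, $229: 30% coinsurance on $229 = $68.70. Patient pays $68.70; OOP now $3593.20.
Bill 4, $12300: 30% coinsurance on $12300 = $3690. OOP would hit $7283.20 > $5700, so the cap limits the patient to $5700 − $3593.20 = $2106.80.

$2106.80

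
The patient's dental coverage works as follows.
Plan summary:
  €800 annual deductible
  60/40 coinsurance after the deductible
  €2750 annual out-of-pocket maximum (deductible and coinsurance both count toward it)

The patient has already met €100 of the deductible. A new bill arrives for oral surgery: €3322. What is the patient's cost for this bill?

Deductible still to meet: €800 − €100 = €700.
The remaining €2622 (= €3322 − €700) moves to coinsurance.
Patient's 40% share of €2622 is €1048.80.
That puts the patient's cost at €700 + €1048.80 = €1748.80 before any cap.
Year-to-date out-of-pocket becomes €100 + €1748.80 = €1848.80, still under the €2750 maximum, so no cap applies.

€1748.80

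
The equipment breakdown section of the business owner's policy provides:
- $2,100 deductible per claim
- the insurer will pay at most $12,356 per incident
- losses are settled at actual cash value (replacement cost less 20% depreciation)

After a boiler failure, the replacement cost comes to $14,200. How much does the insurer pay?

At 20% depreciation, ACV = $14,200 − $2,840 = $11,360.
Less the $2,100 deductible: $11,360 − $2,100 = $9,260.
$9,260 ≤ $12,356, so the limit doesn't bind; insurer pays $9,260.

$9,260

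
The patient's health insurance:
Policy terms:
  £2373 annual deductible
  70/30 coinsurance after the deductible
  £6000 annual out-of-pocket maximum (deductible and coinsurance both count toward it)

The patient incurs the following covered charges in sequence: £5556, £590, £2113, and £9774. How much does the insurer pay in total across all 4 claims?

Claim 1 (£5556): £2373 finishes the deductible; £3183 goes to coinsurance; patient's 30% is £954.90. Cost to patient: £3327.90. OOP to date £3327.90. Insurer: £5556 − £3327.90 = £2228.10.
Claim 2 (£590): deductible met; 30% of £590 = £177. Cost to patient: £177. OOP to date £3504.90. Insurer: £590 − £177 = £413.
Claim 3 (£2113): 30% coinsurance on £2113 = £633.90. Cost to patient: £633.90. OOP to date £4138.80. Insurer: £2113 − £633.90 = £1479.10.
Claim 4 (£9774): deductible met; 30% of £9774 = £2932.20. Adding that to £4138.80 gives £7071, past the £6000 cap; patient pays only £6000 − £4138.80 = £1861.20. Plan pays £9774 − £1861.20 = £7912.80.
Insurer total = bills − patient's total = £18033 − £6000 = £12033.

£12033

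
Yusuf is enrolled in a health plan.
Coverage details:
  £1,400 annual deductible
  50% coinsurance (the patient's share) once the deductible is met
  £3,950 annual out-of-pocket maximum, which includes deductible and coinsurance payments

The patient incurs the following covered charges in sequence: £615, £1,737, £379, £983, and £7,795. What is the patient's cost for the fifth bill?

Claim 1 — £615: fully absorbed by the deductible. Cost to patient: £615. OOP to date £615.
Claim 2 — £1,737: £785 finishes the deductible; £952 goes to coinsurance; patient's 50% is £476. Cost to patient: £1,261. OOP to date £1,876.
Claim 3 — £379: deductible met; 50% of £379 = £189.50. Patient pays £189.50; OOP now £2,065.50.
Claim 4 — £983: deductible already satisfied, so patient's share is 50% × £983 = £491.50. Cost to patient: £491.50. OOP to date £2,557.
Claim 5 — £7,795: deductible already satisfied, so patient's share is 50% × £7,795 = £3,897.50. That would push OOP to £6,454.50, over the £3,950 cap, so patient pays £3,950 − £2,557 = £1,393.

£1,393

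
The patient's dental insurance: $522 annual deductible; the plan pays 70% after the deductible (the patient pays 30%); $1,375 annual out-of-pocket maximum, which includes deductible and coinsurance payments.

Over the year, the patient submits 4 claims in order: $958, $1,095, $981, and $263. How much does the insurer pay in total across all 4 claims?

Claim 1 — $958: deductible takes $522, $436 remains; coinsurance $436 × 30% = $130.80. Patient owes $652.80 (running OOP $652.80). Insurer: $958 − $652.80 = $305.20.
Claim 2 — $1,095: 30% coinsurance on $1,095 = $328.50. Patient owes $328.50 (running OOP $981.30). Insurer: $1,095 − $328.50 = $766.50.
Claim 3 — $981: deductible met; 30% of $981 = $294.30. Patient pays $294.30; OOP now $1,275.60. Plan pays $981 − $294.30 = $686.70.
Claim 4 — $263: deductible met; 30% of $263 = $78.90. Patient pays $78.90; OOP now $1,354.50. Insurer: $263 − $78.90 = $184.10.
Insurer total = bills − patient's total = $3,297 − $1,354.50 = $1,942.50.

$1,942.50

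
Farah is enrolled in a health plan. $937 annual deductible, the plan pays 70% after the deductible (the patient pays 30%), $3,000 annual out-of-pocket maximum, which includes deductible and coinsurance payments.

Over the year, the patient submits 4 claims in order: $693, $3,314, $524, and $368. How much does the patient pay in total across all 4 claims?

Bill 1, $693: entire amount goes to the deductible. Patient owes $693 (running OOP $693).
Bill 2, $3,314: $244 to deductible, leaving $3,070; 30% of $3,070 = $921. Patient pays $1,165; OOP now $1,858.
Bill 3, $524: deductible already satisfied, so patient's share is 30% × $524 = $157.20. Patient owes $157.20 (running OOP $2,015.20).
Bill 4, $368: 30% coinsurance on $368 = $110.40. Cost to patient: $110.40. OOP to date $2,125.60.
Total paid by the patient: $693 + $1,165 + $157.20 + $110.40 = $2,125.60.

$2,125.60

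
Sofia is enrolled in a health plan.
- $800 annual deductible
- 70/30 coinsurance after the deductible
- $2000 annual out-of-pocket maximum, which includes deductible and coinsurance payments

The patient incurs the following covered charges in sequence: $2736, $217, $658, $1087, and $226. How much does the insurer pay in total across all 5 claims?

#1 ($2736): $800 finishes the deductible; $1936 goes to coinsurance; coinsurance $1936 × 30% = $580.80. Patient pays $1380.80; OOP now $1380.80. Insurer: $2736 − $1380.80 = $1355.20.
#2 ($217): 30% coinsurance on $217 = $65.10. Patient pays $65.10; OOP now $1445.90. Insurer: $217 − $65.10 = $151.90.
#3 ($658): deductible met; 30% of $658 = $197.40. Cost to patient: $197.40. OOP to date $1643.30. Insurer: $658 − $197.40 = $460.60.
#4 ($1087): deductible already satisfied, so patient's share is 30% × $1087 = $326.10. Patient owes $326.10 (running OOP $1969.40). Plan pays $1087 − $326.10 = $760.90.
#5 ($226): deductible already satisfied, so patient's share is 30% × $226 = $67.80. Adding that to $1969.40 gives $2037.20, past the $2000 cap; patient pays only $2000 − $1969.40 = $30.60. Insurer: $226 − $30.60 = $195.40.
Insurer total: $1355.20 + $151.90 + $460.60 + $760.90 + $195.40 = $2924.

$2924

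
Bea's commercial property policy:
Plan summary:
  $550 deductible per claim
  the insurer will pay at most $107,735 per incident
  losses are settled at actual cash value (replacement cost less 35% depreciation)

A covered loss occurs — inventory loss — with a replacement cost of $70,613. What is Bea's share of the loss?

$25,264.55

Depreciate 35%: the covered value is $70,613 × 0.65 = $45,898.45.
Less the $550 deductible: $45,898.45 − $550 = $45,348.45.
$45,348.45 ≤ $107,735, so the limit doesn't bind; insurer pays $45,348.45.
The business bears the rest of the original loss: $70,613 − $45,348.45 = $25,264.55.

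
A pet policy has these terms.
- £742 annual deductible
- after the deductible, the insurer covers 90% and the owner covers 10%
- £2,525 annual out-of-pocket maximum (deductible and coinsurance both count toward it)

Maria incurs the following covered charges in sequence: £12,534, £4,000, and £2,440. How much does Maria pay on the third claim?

#1 (£12,534): deductible takes £742, £11,792 remains; owner's 10% is £1,179.20. Cost to owner: £1,921.20. OOP to date £1,921.20.
#2 (£4,000): deductible met; 10% of £4,000 = £400. Cost to owner: £400. OOP to date £2,321.20.
#3 (£2,440): deductible met; 10% of £2,440 = £244. That would push OOP to £2,565.20, over the £2,525 cap, so owner pays £2,525 − £2,321.20 = £203.80.

£203.80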